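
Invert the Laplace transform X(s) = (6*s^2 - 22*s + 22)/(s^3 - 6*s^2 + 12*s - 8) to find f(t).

Factor the denominator: s^3 - 6*s^2 + 12*s - 8 = (s - 2)^3.
Partial fraction decomposition gives [6/(s - 2)] + [2/(s - 2)^2] + [2/(s - 2)^3].
Invert each term: 6/(s - 2) ↔ 6e^(2t); 2/(s - 2)^2 ↔ 2t·e^(2t); 2/(s - 2)^3 ↔ (1)t^2·e^(2t).

f(t) = t^2*exp(2*t) + 2*t*exp(2*t) + 6*exp(2*t)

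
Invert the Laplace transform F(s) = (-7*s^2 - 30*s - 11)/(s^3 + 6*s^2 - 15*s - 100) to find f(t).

Factor the denominator: s^3 + 6*s^2 - 15*s - 100 = (s - 4)*(s + 5)^2.
Partial fraction decomposition gives [-4/(s + 5)] + [4/(s + 5)^2] + [-3/(s - 4)].
Invert each term: -4/(s + 5) ↔ -4e^(-5t); 4/(s + 5)^2 ↔ 4t·e^(-5t); -3/(s - 4) ↔ -3e^(4t).

f(t) = 4*t*exp(-5*t) - 3*exp(4*t) - 4*exp(-5*t)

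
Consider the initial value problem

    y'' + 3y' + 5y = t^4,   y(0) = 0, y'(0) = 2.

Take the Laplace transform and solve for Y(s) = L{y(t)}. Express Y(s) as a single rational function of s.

Y(s) = (2*s^5 + 24)/(s^7 + 3*s^6 + 5*s^5)

Transform both sides with L{·}.
With L{y''} = s^2 Y - s·y(0) - y'(0) and L{y'} = sY - y(0), with y(0) = 0, y'(0) = 2: the LHS transforms to (s^2 + 3*s + 5)Y - (2).
The right side is L{t^4} = 24/s^5.
So (s^2 + 3*s + 5)Y = 24/s^5 + (2).
Solve for Y(s) and write it as one ratio of polynomials.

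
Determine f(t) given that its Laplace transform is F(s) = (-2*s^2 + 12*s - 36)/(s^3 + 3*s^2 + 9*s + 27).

Factor the denominator: s^3 + 3*s^2 + 9*s + 27 = (s + 3)*(s^2 + 9).
Partial fraction decomposition gives [-5/(s + 3)] + [3*s/(s^2 + 9)] + [3/(s^2 + 9)].
Invert each term: -5/(s + 3) ↔ -5e^(-3t); 3·s/(s^2 + 9) ↔ 3cos(3t); 1·3/(s^2 + 9) ↔ sin(3t).

f(t) = sin(3*t) + 3*cos(3*t) - 5*exp(-3*t)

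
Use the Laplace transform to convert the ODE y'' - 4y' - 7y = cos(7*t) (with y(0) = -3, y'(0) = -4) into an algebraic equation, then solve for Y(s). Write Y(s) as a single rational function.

Take the Laplace transform of both sides.
The derivative rules (L{y''} = s^2 Y - s·y(0) - y'(0) and L{y'} = sY - y(0), with y(0) = -3, y'(0) = -4) turn the left side into (s^2 - 4*s - 7)Y - (-3*s + 8).
The right side is L{cos(7*t)} = s/(s^2 + 49).
So (s^2 - 4*s - 7)Y = s/(s^2 + 49) + (-3*s + 8).
Divide through and combine into a single rational function.

Y(s) = (-3*s^3 + 8*s^2 - 146*s + 392)/(s^4 - 4*s^3 + 42*s^2 - 196*s - 343)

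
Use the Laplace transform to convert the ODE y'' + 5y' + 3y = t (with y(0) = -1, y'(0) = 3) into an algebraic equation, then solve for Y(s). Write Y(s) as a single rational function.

Y(s) = (-s^3 - 2*s^2 + 1)/(s^4 + 5*s^3 + 3*s^2)

Apply the Laplace transform to the equation.
The derivative rules (L{y''} = s^2 Y - s·y(0) - y'(0) and L{y'} = sY - y(0), with y(0) = -1, y'(0) = 3) turn the left side into (s^2 + 5*s + 3)Y - (-s - 2).
The right side is L{t} = s^(-2).
So (s^2 + 5*s + 3)Y = s^(-2) + (-s - 2).
Isolate Y and clear denominators.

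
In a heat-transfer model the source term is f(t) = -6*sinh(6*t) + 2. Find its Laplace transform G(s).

Apply the Laplace transform termwise.
L{2} = 2/s; (-6)·[L{sinh(6t)} = 6/(s^2 - 36)].

G(s) = -36/(s^2 - 36) + 2/s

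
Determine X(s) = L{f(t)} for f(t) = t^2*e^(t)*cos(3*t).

X(s) = 2*(s - 1)*(s^2 - 2*s - 26)/(s^2 - 2*s + 10)^3

L{cos(3t)} = s/(s^2 + 9).
Multiplying by e^(t) shifts s → s - 1, so L{e^(t)*cos(3*t)} = (s - 1)/((s - 1)^2 + 9).
Then apply L{t^2·g(t)} = (-1)^2 d^2/ds^2[G(s)] with G(s) = (s - 1)/((s - 1)^2 + 9):
differentiating 2 times and applying the sign gives 2*(s - 1)*(s^2 - 2*s - 26)/(s^2 - 2*s + 10)^3.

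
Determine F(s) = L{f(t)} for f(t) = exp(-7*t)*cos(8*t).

L{cos(8t)} = s/(s^2 + 64).
By the first shifting theorem, multiplying by e^(-7t) replaces s with s + 7.

F(s) = (s + 7)/((s + 7)^2 + 64)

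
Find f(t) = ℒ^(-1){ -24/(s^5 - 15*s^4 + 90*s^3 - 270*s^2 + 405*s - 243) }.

Rewrite the denominator: s^5 - 15*s^4 + 90*s^3 - 270*s^2 + 405*s - 243 = (s - 3)^5.
The form in (s - 3) signals a first-shifting-theorem factor e^(3t).
Since L{t^4} = 4!/s^5 = 24/s^5, the inverse is t^4*e^(3*t), scaled by -1.

f(t) = -t^4*exp(3*t)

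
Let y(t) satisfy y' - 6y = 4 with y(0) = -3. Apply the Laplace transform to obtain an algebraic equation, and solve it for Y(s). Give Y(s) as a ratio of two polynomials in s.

Y(s) = (-3*s + 4)/(s^2 - 6*s)

Apply the Laplace transform to the equation.
The derivative rules (L{y'} = sY - y(0) = sY - (-3)) turn the left side into (s - 6)Y - (-3).
The right side is L{4} = 4/s.
So (s - 6)Y = 4/s + (-3).
Isolate Y and clear denominators.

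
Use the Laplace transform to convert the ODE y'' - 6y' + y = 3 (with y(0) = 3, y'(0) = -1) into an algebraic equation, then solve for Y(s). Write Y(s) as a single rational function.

Y(s) = (3*s^2 - 19*s + 3)/(s^3 - 6*s^2 + s)

Transform both sides with L{·}.
The derivative rules (L{y''} = s^2 Y - s·y(0) - y'(0) and L{y'} = sY - y(0), with y(0) = 3, y'(0) = -1) turn the left side into (s^2 - 6*s + 1)Y - (3*s - 19).
The right side is L{3} = 3/s.
So (s^2 - 6*s + 1)Y = 3/s + (3*s - 19).
Divide through and combine into a single rational function.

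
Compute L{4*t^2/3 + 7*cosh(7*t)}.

7*s/(s^2 - 49) + 8/(3*s^3)

The transform is linear, so treat each term independently.
(7)·[L{cosh(7t)} = s/(s^2 - 49)]; (4/3)·[L{t^2} = 2!/s^3 = 2/s^3].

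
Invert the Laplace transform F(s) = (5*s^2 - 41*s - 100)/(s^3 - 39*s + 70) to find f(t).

Factor the denominator: s^3 - 39*s + 70 = (s - 5)*(s - 2)*(s + 7).
Partial fraction decomposition gives [-5/(s - 5)] + [6/(s - 2)] + [4/(s + 7)].
Invert each term: -5/(s - 5) ↔ -5e^(5t); 6/(s - 2) ↔ 6e^(2t); 4/(s + 7) ↔ 4e^(-7t).

f(t) = -5*exp(5*t) + 6*exp(2*t) + 4*exp(-7*t)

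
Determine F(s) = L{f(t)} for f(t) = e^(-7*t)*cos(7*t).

L{cos(7t)} = s/(s^2 + 49).
By the first shifting theorem, multiplying by e^(-7t) replaces s with s + 7.

F(s) = (s + 7)/((s + 7)^2 + 49)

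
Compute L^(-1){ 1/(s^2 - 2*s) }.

Rewrite the denominator: s^2 - 2*s = (s - 1)^2 - 1.
The form in (s - 1) signals a first-shifting-theorem factor e^(t).
Since L{sinh(t)} = 1/(s^2 - 1), the inverse is exp(t)*sinh(t).

exp(t)*sinh(t)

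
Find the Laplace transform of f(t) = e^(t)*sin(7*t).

7/((s - 1)^2 + 49)

L{sin(7t)} = 7/(s^2 + 49).
By the first shifting theorem, multiplying by e^(t) replaces s with s - 1.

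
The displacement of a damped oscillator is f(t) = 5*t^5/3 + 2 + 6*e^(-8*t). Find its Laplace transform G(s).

G(s) = 6/(s + 8) + 2/s + 200/s^6

The transform is linear, so treat each term independently.
(6)·[L{e^(-8t)} = 1/(s + 8)]; L{2} = 2/s; (5/3)·[L{t^5} = 5!/s^6 = 120/s^6].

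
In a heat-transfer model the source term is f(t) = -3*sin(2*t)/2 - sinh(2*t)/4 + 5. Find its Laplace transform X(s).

By linearity of the Laplace transform, transform each term separately.
(-1/4)·[L{sinh(2t)} = 2/(s^2 - 4)]; L{5} = 5/s; (-3/2)·[L{sin(2t)} = 2/(s^2 + 4)].

X(s) = -3/(s^2 + 4) - 1/(2*(s^2 - 4)) + 5/s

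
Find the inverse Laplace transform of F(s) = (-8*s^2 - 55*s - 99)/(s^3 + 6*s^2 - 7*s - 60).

Factor the denominator: s^3 + 6*s^2 - 7*s - 60 = (s - 3)*(s + 4)*(s + 5).
Partial fraction decomposition gives [1/(s + 4)] + [-6/(s - 3)] + [-3/(s + 5)].
Invert each term: 1/(s + 4) ↔ e^(-4t); -6/(s - 3) ↔ -6e^(3t); -3/(s + 5) ↔ -3e^(-5t).

-6*exp(3*t) + exp(-4*t) - 3*exp(-5*t)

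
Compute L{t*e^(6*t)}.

(s - 6)^(-2)

L{e^(6t)} = 1/(s - 6).
Then apply L{t·g(t)} = -d/ds[G(s)] with G(s) = 1/(s - 6):
differentiating 1 time and applying the sign gives (s - 6)^(-2).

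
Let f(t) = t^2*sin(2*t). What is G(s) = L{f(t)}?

L{sin(2t)} = 2/(s^2 + 4).
Then apply L{t^2·g(t)} = (-1)^2 d^2/ds^2[H(s)] with H(s) = 2/(s^2 + 4):
differentiating 2 times and applying the sign gives 4*(3*s^2 - 4)/(s^2 + 4)^3.

G(s) = 4*(3*s^2 - 4)/(s^2 + 4)^3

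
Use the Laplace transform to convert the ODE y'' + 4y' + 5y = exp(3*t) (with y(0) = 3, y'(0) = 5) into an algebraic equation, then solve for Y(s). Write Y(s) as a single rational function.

Take the Laplace transform of both sides.
With L{y''} = s^2 Y - s·y(0) - y'(0) and L{y'} = sY - y(0), with y(0) = 3, y'(0) = 5: the LHS transforms to (s^2 + 4*s + 5)Y - (3*s + 17).
The right side is L{exp(3*t)} = 1/(s - 3).
So (s^2 + 4*s + 5)Y = 1/(s - 3) + (3*s + 17).
Divide through and combine into a single rational function.

Y(s) = (3*s^2 + 8*s - 50)/(s^3 + s^2 - 7*s - 15)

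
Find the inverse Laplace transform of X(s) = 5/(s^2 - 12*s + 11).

exp(6*t)*sinh(5*t)

Rewrite the denominator: s^2 - 12*s + 11 = (s - 6)^2 - 25.
The form in (s - 6) signals a first-shifting-theorem factor e^(6t).
Since L{sinh(5t)} = 5/(s^2 - 25), the inverse is e^(6*t)*sinh(5*t).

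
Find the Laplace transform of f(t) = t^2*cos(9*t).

L{cos(9t)} = s/(s^2 + 81).
Then apply L{t^2·g(t)} = (-1)^2 d^2/ds^2[G(s)] with G(s) = s/(s^2 + 81):
differentiating 2 times and applying the sign gives 2*s*(s^2 - 243)/(s^2 + 81)^3.

2*s*(s^2 - 243)/(s^2 + 81)^3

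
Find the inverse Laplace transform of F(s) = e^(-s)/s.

The factor e^(-s) signals a time shift by c = 1 (second shifting theorem).
L{1} = 1/s, so L^-1{1/s} = 1.
Hence the inverse is u(t - 1) times that function evaluated at t - 1.

Heaviside(t - 1)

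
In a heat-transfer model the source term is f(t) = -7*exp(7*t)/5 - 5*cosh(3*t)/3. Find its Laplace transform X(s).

The transform is linear, so treat each term independently.
(-5/3)·[L{cosh(3t)} = s/(s^2 - 9)]; (-7/5)·[L{e^(7t)} = 1/(s - 7)].

X(s) = -5*s/(3*(s^2 - 9)) - 7/(5*(s - 7))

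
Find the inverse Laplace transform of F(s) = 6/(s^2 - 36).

Since L{sinh(6t)} = 6/(s^2 - 36), the inverse is sinh(6*t).

sinh(6*t)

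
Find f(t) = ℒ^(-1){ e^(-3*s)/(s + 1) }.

f(t) = Heaviside(t - 3)*(exp(-t + 3))

The factor e^(-3s) signals a time shift by c = 3 (second shifting theorem).
L{e^(-t)} = 1/(s + 1), so L^-1{1/(s + 1)} = e^(-t).
Hence the inverse is u(t - 3) times that function evaluated at t - 3.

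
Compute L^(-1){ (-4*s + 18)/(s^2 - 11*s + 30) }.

Factor the denominator: s^2 - 11*s + 30 = (s - 6)*(s - 5).
Partial fraction decomposition gives [2/(s - 5)] + [-6/(s - 6)].
Invert each term: 2/(s - 5) ↔ 2e^(5t); -6/(s - 6) ↔ -6e^(6t).

-6*exp(6*t) + 2*exp(5*t)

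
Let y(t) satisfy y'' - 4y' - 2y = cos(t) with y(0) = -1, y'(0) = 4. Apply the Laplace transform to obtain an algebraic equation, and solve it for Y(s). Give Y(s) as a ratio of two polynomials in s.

Apply the Laplace transform to the equation.
Using L{y''} = s^2 Y - s·y(0) - y'(0) and L{y'} = sY - y(0), with y(0) = -1, y'(0) = 4, the left side becomes (s^2 - 4*s - 2)Y - (-s + 8).
The right side is L{cos(t)} = s/(s^2 + 1).
So (s^2 - 4*s - 2)Y = s/(s^2 + 1) + (-s + 8).
Divide through and combine into a single rational function.

Y(s) = (-s^3 + 8*s^2 + 8)/(s^4 - 4*s^3 - s^2 - 4*s - 2)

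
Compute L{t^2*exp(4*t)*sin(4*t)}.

8*(3*s^2 - 24*s + 32)/(s^2 - 8*s + 32)^3

L{sin(4t)} = 4/(s^2 + 16).
Multiplying by e^(4t) shifts s → s - 4, so L{exp(4*t)*sin(4*t)} = 4/((s - 4)^2 + 16).
Then apply L{t^2·g(t)} = (-1)^2 d^2/ds^2[G(s)] with G(s) = 4/((s - 4)^2 + 16):
differentiating 2 times and applying the sign gives 8*(3*s^2 - 24*s + 32)/(s^2 - 8*s + 32)^3.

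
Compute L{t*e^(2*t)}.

(s - 2)^(-2)

L{e^(2t)} = 1/(s - 2).
Then apply L{t·g(t)} = -d/ds[H(s)] with H(s) = 1/(s - 2):
differentiating 1 time and applying the sign gives (s - 2)^(-2).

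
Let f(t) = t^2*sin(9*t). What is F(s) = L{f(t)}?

F(s) = 54*(s^2 - 27)/(s^2 + 81)^3

L{sin(9t)} = 9/(s^2 + 81).
Then apply L{t^2·g(t)} = (-1)^2 d^2/ds^2[G(s)] with G(s) = 9/(s^2 + 81):
differentiating 2 times and applying the sign gives 54*(s^2 - 27)/(s^2 + 81)^3.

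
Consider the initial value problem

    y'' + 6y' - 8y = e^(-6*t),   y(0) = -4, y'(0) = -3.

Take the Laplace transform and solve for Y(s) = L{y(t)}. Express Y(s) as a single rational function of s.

Take the Laplace transform of both sides.
The derivative rules (L{y''} = s^2 Y - s·y(0) - y'(0) and L{y'} = sY - y(0), with y(0) = -4, y'(0) = -3) turn the left side into (s^2 + 6*s - 8)Y - (-4*s - 27).
The right side is L{e^(-6*t)} = 1/(s + 6).
So (s^2 + 6*s - 8)Y = 1/(s + 6) + (-4*s - 27).
Solve for Y(s) and write it as one ratio of polynomials.

Y(s) = (-4*s^2 - 51*s - 161)/(s^3 + 12*s^2 + 28*s - 48)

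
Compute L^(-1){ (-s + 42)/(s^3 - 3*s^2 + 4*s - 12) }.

Factor the denominator: s^3 - 3*s^2 + 4*s - 12 = (s - 3)*(s^2 + 4).
Partial fraction decomposition gives [3/(s - 3)] + [-3*s/(s^2 + 4)] + [-10/(s^2 + 4)].
Invert each term: 3/(s - 3) ↔ 3e^(3t); -3·s/(s^2 + 4) ↔ -3cos(2t); -5·2/(s^2 + 4) ↔ -5sin(2t).

3*exp(3*t) - 5*sin(2*t) - 3*cos(2*t)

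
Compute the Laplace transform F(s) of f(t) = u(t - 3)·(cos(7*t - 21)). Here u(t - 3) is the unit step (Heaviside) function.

F(s) = s*exp(-3*s)/(s^2 + 49)

By the second shifting theorem, L{u(t - c)·g(t - c)} = e^(-cs)·G(s) with c = 3 and G(s) = L{g(t)}.
L{cos(7t)} = s/(s^2 + 49).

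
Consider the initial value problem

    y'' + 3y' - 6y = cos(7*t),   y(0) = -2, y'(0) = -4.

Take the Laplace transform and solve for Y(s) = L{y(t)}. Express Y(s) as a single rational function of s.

Take the Laplace transform of both sides.
The derivative rules (L{y''} = s^2 Y - s·y(0) - y'(0) and L{y'} = sY - y(0), with y(0) = -2, y'(0) = -4) turn the left side into (s^2 + 3*s - 6)Y - (-2*s - 10).
The right side is L{cos(7*t)} = s/(s^2 + 49).
So (s^2 + 3*s - 6)Y = s/(s^2 + 49) + (-2*s - 10).
Divide through and combine into a single rational function.

Y(s) = (-2*s^3 - 10*s^2 - 97*s - 490)/(s^4 + 3*s^3 + 43*s^2 + 147*s - 294)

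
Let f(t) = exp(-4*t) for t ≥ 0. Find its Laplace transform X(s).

X(s) = 1/(s + 4)

L{1} = 1/s.
By the first shifting theorem, multiplying by e^(-4t) replaces s with s + 4.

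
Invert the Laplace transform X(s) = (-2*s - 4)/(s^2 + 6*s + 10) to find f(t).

Complete the square in the denominator: s^2 + 6*s + 10 = (s + 3)^2 + 1^2.
Split the numerator to match: -2*s - 4 = -2·(s + 3) + 2·1.
Invert each term: -2·(s + 3)/((s + 3)^2 + 1) ↔ -2e^(-3t)cos(t); 2·1/((s + 3)^2 + 1) ↔ 2e^(-3t)sin(t).

f(t) = 2*exp(-3*t)*sin(t) - 2*exp(-3*t)*cos(t)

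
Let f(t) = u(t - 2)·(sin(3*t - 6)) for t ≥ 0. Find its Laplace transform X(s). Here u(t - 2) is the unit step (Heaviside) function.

By the second shifting theorem, L{u(t - c)·g(t - c)} = e^(-cs)·G(s) with c = 2 and G(s) = L{g(t)}.
L{sin(3t)} = 3/(s^2 + 9).

X(s) = 3*exp(-2*s)/(s^2 + 9)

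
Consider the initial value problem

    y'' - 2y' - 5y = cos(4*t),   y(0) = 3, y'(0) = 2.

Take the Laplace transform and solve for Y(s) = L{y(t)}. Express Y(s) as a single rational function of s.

Take the Laplace transform of both sides.
Using L{y''} = s^2 Y - s·y(0) - y'(0) and L{y'} = sY - y(0), with y(0) = 3, y'(0) = 2, the left side becomes (s^2 - 2*s - 5)Y - (3*s - 4).
The right side is L{cos(4*t)} = s/(s^2 + 16).
So (s^2 - 2*s - 5)Y = s/(s^2 + 16) + (3*s - 4).
Divide through and combine into a single rational function.

Y(s) = (3*s^3 - 4*s^2 + 49*s - 64)/(s^4 - 2*s^3 + 11*s^2 - 32*s - 80)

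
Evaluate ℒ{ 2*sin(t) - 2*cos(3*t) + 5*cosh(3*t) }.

-2*s/(s^2 + 9) + 5*s/(s^2 - 9) + 2/(s^2 + 1)

By linearity of the Laplace transform, transform each term separately.
(-2)·[L{cos(3t)} = s/(s^2 + 9)]; (5)·[L{cosh(3t)} = s/(s^2 - 9)]; (2)·[L{sin(t)} = 1/(s^2 + 1)].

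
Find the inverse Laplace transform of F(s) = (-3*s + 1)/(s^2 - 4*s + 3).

Factor the denominator: s^2 - 4*s + 3 = (s - 3)*(s - 1).
Partial fraction decomposition gives [1/(s - 1)] + [-4/(s - 3)].
Invert each term: 1/(s - 1) ↔ e^(t); -4/(s - 3) ↔ -4e^(3t).

-4*exp(3*t) + exp(t)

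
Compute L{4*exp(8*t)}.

4/(s - 8)

L{4} = 4/s.
By the first shifting theorem, multiplying by e^(8t) replaces s with s - 8.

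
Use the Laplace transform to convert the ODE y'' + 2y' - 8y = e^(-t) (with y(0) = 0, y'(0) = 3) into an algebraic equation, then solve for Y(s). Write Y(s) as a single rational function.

Laplace-transform each side.
Using L{y''} = s^2 Y - s·y(0) - y'(0) and L{y'} = sY - y(0), with y(0) = 0, y'(0) = 3, the left side becomes (s^2 + 2*s - 8)Y - (3).
The right side is L{e^(-t)} = 1/(s + 1).
So (s^2 + 2*s - 8)Y = 1/(s + 1) + (3).
Divide through and combine into a single rational function.

Y(s) = (3*s + 4)/(s^3 + 3*s^2 - 6*s - 8)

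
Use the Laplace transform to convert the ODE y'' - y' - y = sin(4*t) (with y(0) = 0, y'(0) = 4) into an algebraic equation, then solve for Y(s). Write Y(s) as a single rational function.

Transform both sides with L{·}.
Using L{y''} = s^2 Y - s·y(0) - y'(0) and L{y'} = sY - y(0), with y(0) = 0, y'(0) = 4, the left side becomes (s^2 - s - 1)Y - (4).
The right side is L{sin(4*t)} = 4/(s^2 + 16).
So (s^2 - s - 1)Y = 4/(s^2 + 16) + (4).
Divide through and combine into a single rational function.

Y(s) = (4*s^2 + 68)/(s^4 - s^3 + 15*s^2 - 16*s - 16)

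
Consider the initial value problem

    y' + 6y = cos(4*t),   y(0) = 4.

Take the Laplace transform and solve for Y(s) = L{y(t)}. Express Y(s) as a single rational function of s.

Apply the Laplace transform to the equation.
Using L{y'} = sY - y(0) = sY - 4, the left side becomes (s + 6)Y - (4).
The right side is L{cos(4*t)} = s/(s^2 + 16).
So (s + 6)Y = s/(s^2 + 16) + (4).
Isolate Y and clear denominators.

Y(s) = (4*s^2 + s + 64)/(s^3 + 6*s^2 + 16*s + 96)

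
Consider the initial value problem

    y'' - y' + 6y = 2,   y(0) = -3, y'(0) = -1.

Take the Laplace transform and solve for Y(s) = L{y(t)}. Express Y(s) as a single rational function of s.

Y(s) = (-3*s^2 + 2*s + 2)/(s^3 - s^2 + 6*s)

Laplace-transform each side.
The derivative rules (L{y''} = s^2 Y - s·y(0) - y'(0) and L{y'} = sY - y(0), with y(0) = -3, y'(0) = -1) turn the left side into (s^2 - s + 6)Y - (-3*s + 2).
The right side is L{2} = 2/s.
So (s^2 - s + 6)Y = 2/s + (-3*s + 2).
Solve for Y(s) and write it as one ratio of polynomials.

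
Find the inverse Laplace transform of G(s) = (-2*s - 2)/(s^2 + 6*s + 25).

Complete the square in the denominator: s^2 + 6*s + 25 = (s + 3)^2 + 4^2.
Split the numerator to match: -2*s - 2 = -2·(s + 3) + 1·4.
Invert each term: -2·(s + 3)/((s + 3)^2 + 16) ↔ -2e^(-3t)cos(4t); 1·4/((s + 3)^2 + 16) ↔ e^(-3t)sin(4t).

exp(-3*t)*sin(4*t) - 2*exp(-3*t)*cos(4*t)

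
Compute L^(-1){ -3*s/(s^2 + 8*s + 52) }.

2*exp(-4*t)*sin(6*t) - 3*exp(-4*t)*cos(6*t)

Complete the square in the denominator: s^2 + 8*s + 52 = (s + 4)^2 + 6^2.
Split the numerator to match: -3*s = -3·(s + 4) + 2·6.
Invert each term: -3·(s + 4)/((s + 4)^2 + 36) ↔ -3e^(-4t)cos(6t); 2·6/((s + 4)^2 + 36) ↔ 2e^(-4t)sin(6t).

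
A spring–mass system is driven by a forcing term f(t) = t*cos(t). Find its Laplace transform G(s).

G(s) = (s - 1)*(s + 1)/(s^2 + 1)^2

L{cos(t)} = s/(s^2 + 1).
Then apply L{t·g(t)} = -d/ds[H(s)] with H(s) = s/(s^2 + 1):
differentiating 1 time and applying the sign gives (s - 1)*(s + 1)/(s^2 + 1)^2.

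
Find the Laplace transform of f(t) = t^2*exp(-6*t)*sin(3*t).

L{sin(3t)} = 3/(s^2 + 9).
Multiplying by e^(-6t) shifts s → s + 6, so L{exp(-6*t)*sin(3*t)} = 3/((s + 6)^2 + 9).
Then apply L{t^2·g(t)} = (-1)^2 d^2/ds^2[G(s)] with G(s) = 3/((s + 6)^2 + 9):
differentiating 2 times and applying the sign gives 18*(s^2 + 12*s + 33)/(s^2 + 12*s + 45)^3.

18*(s^2 + 12*s + 33)/(s^2 + 12*s + 45)^3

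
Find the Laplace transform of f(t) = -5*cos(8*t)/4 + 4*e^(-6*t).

Apply the Laplace transform termwise.
(4)·[L{e^(-6t)} = 1/(s + 6)]; (-5/4)·[L{cos(8t)} = s/(s^2 + 64)].

-5*s/(4*(s^2 + 64)) + 4/(s + 6)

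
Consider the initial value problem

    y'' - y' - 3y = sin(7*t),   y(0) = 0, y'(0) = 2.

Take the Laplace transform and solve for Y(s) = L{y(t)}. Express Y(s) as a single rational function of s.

Transform both sides with L{·}.
The derivative rules (L{y''} = s^2 Y - s·y(0) - y'(0) and L{y'} = sY - y(0), with y(0) = 0, y'(0) = 2) turn the left side into (s^2 - s - 3)Y - (2).
The right side is L{sin(7*t)} = 7/(s^2 + 49).
So (s^2 - s - 3)Y = 7/(s^2 + 49) + (2).
Isolate Y and clear denominators.

Y(s) = (2*s^2 + 105)/(s^4 - s^3 + 46*s^2 - 49*s - 147)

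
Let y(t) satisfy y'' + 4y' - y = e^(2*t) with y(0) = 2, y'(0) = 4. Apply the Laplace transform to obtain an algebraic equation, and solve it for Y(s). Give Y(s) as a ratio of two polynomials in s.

Y(s) = (2*s^2 + 8*s - 23)/(s^3 + 2*s^2 - 9*s + 2)

Apply the Laplace transform to the equation.
The derivative rules (L{y''} = s^2 Y - s·y(0) - y'(0) and L{y'} = sY - y(0), with y(0) = 2, y'(0) = 4) turn the left side into (s^2 + 4*s - 1)Y - (2*s + 12).
The right side is L{e^(2*t)} = 1/(s - 2).
So (s^2 + 4*s - 1)Y = 1/(s - 2) + (2*s + 12).
Isolate Y and clear denominators.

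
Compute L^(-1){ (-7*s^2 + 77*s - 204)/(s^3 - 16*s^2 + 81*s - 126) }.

-2*exp(7*t) - 2*exp(6*t) - 3*exp(3*t)

Factor the denominator: s^3 - 16*s^2 + 81*s - 126 = (s - 7)*(s - 6)*(s - 3).
Partial fraction decomposition gives [-3/(s - 3)] + [-2/(s - 6)] + [-2/(s - 7)].
Invert each term: -3/(s - 3) ↔ -3e^(3t); -2/(s - 6) ↔ -2e^(6t); -2/(s - 7) ↔ -2e^(7t).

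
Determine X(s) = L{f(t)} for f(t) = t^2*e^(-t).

X(s) = 2/(s + 1)^3

L{e^(-t)} = 1/(s + 1).
Then apply L{t^2·g(t)} = (-1)^2 d^2/ds^2[G(s)] with G(s) = 1/(s + 1):
differentiating 2 times and applying the sign gives 2/(s + 1)^3.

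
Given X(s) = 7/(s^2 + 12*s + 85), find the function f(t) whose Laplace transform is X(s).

Rewrite the denominator: s^2 + 12*s + 85 = (s + 6)^2 + 49.
The form in (s + 6) signals a first-shifting-theorem factor e^(-6t).
Since L{sin(7t)} = 7/(s^2 + 49), the inverse is exp(-6*t)*sin(7*t).

f(t) = exp(-6*t)*sin(7*t)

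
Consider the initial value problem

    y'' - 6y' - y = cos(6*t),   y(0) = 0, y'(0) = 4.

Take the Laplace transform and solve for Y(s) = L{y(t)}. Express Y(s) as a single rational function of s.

Take the Laplace transform of both sides.
With L{y''} = s^2 Y - s·y(0) - y'(0) and L{y'} = sY - y(0), with y(0) = 0, y'(0) = 4: the LHS transforms to (s^2 - 6*s - 1)Y - (4).
The right side is L{cos(6*t)} = s/(s^2 + 36).
So (s^2 - 6*s - 1)Y = s/(s^2 + 36) + (4).
Solve for Y(s) and write it as one ratio of polynomials.

Y(s) = (4*s^2 + s + 144)/(s^4 - 6*s^3 + 35*s^2 - 216*s - 36)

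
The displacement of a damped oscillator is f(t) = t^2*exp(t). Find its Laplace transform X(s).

X(s) = 2/(s - 1)^3

L{e^(t)} = 1/(s - 1).
Then apply L{t^2·g(t)} = (-1)^2 d^2/ds^2[G(s)] with G(s) = 1/(s - 1):
differentiating 2 times and applying the sign gives 2/(s - 1)^3.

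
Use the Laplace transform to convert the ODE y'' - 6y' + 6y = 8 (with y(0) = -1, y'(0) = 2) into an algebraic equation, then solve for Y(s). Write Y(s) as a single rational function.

Y(s) = (-s^2 + 8*s + 8)/(s^3 - 6*s^2 + 6*s)

Transform both sides with L{·}.
With L{y''} = s^2 Y - s·y(0) - y'(0) and L{y'} = sY - y(0), with y(0) = -1, y'(0) = 2: the LHS transforms to (s^2 - 6*s + 6)Y - (-s + 8).
The right side is L{8} = 8/s.
So (s^2 - 6*s + 6)Y = 8/s + (-s + 8).
Solve for Y(s) and write it as one ratio of polynomials.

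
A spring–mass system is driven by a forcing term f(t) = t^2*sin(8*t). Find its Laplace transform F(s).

L{sin(8t)} = 8/(s^2 + 64).
Then apply L{t^2·g(t)} = (-1)^2 d^2/ds^2[G(s)] with G(s) = 8/(s^2 + 64):
differentiating 2 times and applying the sign gives 16*(3*s^2 - 64)/(s^2 + 64)^3.

F(s) = 16*(3*s^2 - 64)/(s^2 + 64)^3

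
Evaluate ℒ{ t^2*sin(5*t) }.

10*(3*s^2 - 25)/(s^2 + 25)^3

L{sin(5t)} = 5/(s^2 + 25).
Then apply L{t^2·g(t)} = (-1)^2 d^2/ds^2[G(s)] with G(s) = 5/(s^2 + 25):
differentiating 2 times and applying the sign gives 10*(3*s^2 - 25)/(s^2 + 25)^3.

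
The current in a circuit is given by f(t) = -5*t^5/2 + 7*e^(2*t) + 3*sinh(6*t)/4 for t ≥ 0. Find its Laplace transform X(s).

By linearity of the Laplace transform, transform each term separately.
(3/4)·[L{sinh(6t)} = 6/(s^2 - 36)]; (7)·[L{e^(2t)} = 1/(s - 2)]; (-5/2)·[L{t^5} = 5!/s^6 = 120/s^6].

X(s) = 9/(2*(s^2 - 36)) + 7/(s - 2) - 300/s^6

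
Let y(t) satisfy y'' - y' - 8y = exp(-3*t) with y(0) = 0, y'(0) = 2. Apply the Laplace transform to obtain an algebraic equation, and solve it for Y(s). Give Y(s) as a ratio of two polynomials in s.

Y(s) = (2*s + 7)/(s^3 + 2*s^2 - 11*s - 24)

Take the Laplace transform of both sides.
Using L{y''} = s^2 Y - s·y(0) - y'(0) and L{y'} = sY - y(0), with y(0) = 0, y'(0) = 2, the left side becomes (s^2 - s - 8)Y - (2).
The right side is L{exp(-3*t)} = 1/(s + 3).
So (s^2 - s - 8)Y = 1/(s + 3) + (2).
Divide through and combine into a single rational function.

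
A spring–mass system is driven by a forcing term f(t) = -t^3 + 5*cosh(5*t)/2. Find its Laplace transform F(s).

F(s) = 5*s/(2*(s^2 - 25)) - 6/s^4

Apply the Laplace transform termwise.
(-1)·[L{t^3} = 3!/s^4 = 6/s^4]; (5/2)·[L{cosh(5t)} = s/(s^2 - 25)].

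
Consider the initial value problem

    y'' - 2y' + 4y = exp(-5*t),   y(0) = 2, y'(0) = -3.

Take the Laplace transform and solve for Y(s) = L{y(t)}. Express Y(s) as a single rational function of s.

Transform both sides with L{·}.
With L{y''} = s^2 Y - s·y(0) - y'(0) and L{y'} = sY - y(0), with y(0) = 2, y'(0) = -3: the LHS transforms to (s^2 - 2*s + 4)Y - (2*s - 7).
The right side is L{exp(-5*t)} = 1/(s + 5).
So (s^2 - 2*s + 4)Y = 1/(s + 5) + (2*s - 7).
Solve for Y(s) and write it as one ratio of polynomials.

Y(s) = (2*s^2 + 3*s - 34)/(s^3 + 3*s^2 - 6*s + 20)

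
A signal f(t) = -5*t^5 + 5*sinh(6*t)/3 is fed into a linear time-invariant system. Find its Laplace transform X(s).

Apply the Laplace transform termwise.
(5/3)·[L{sinh(6t)} = 6/(s^2 - 36)]; (-5)·[L{t^5} = 5!/s^6 = 120/s^6].

X(s) = 10/(s^2 - 36) - 600/s^6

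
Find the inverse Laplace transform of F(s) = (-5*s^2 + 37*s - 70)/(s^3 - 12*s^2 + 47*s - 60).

Factor the denominator: s^3 - 12*s^2 + 47*s - 60 = (s - 5)*(s - 4)*(s - 3).
Partial fraction decomposition gives [2/(s - 4)] + [-5/(s - 5)] + [-2/(s - 3)].
Invert each term: 2/(s - 4) ↔ 2e^(4t); -5/(s - 5) ↔ -5e^(5t); -2/(s - 3) ↔ -2e^(3t).

-5*exp(5*t) + 2*exp(4*t) - 2*exp(3*t)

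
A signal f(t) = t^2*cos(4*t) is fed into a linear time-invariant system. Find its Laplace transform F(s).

F(s) = 2*s*(s^2 - 48)/(s^2 + 16)^3

L{cos(4t)} = s/(s^2 + 16).
Then apply L{t^2·g(t)} = (-1)^2 d^2/ds^2[G(s)] with G(s) = s/(s^2 + 16):
differentiating 2 times and applying the sign gives 2*s*(s^2 - 48)/(s^2 + 16)^3.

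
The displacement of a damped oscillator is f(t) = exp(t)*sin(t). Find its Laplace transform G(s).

L{sin(t)} = 1/(s^2 + 1).
By the first shifting theorem, multiplying by e^(t) replaces s with s - 1.

G(s) = 1/((s - 1)^2 + 1)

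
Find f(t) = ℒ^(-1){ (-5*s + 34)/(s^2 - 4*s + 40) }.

Complete the square in the denominator: s^2 - 4*s + 40 = (s - 2)^2 + 6^2.
Split the numerator to match: -5*s + 34 = -5·(s - 2) + 4·6.
Invert each term: -5·(s - 2)/((s - 2)^2 + 36) ↔ -5e^(2t)cos(6t); 4·6/((s - 2)^2 + 36) ↔ 4e^(2t)sin(6t).

f(t) = 4*exp(2*t)*sin(6*t) - 5*exp(2*t)*cos(6*t)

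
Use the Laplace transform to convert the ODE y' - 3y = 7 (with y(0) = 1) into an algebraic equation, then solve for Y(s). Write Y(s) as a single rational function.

Y(s) = (s + 7)/(s^2 - 3*s)

Laplace-transform each side.
Using L{y'} = sY - y(0) = sY - 1, the left side becomes (s - 3)Y - (1).
The right side is L{7} = 7/s.
So (s - 3)Y = 7/s + (1).
Divide through and combine into a single rational function.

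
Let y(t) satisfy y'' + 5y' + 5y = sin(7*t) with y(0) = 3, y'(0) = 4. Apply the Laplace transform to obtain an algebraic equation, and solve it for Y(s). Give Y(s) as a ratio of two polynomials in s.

Transform both sides with L{·}.
Using L{y''} = s^2 Y - s·y(0) - y'(0) and L{y'} = sY - y(0), with y(0) = 3, y'(0) = 4, the left side becomes (s^2 + 5*s + 5)Y - (3*s + 19).
The right side is L{sin(7*t)} = 7/(s^2 + 49).
So (s^2 + 5*s + 5)Y = 7/(s^2 + 49) + (3*s + 19).
Isolate Y and clear denominators.

Y(s) = (3*s^3 + 19*s^2 + 147*s + 938)/(s^4 + 5*s^3 + 54*s^2 + 245*s + 245)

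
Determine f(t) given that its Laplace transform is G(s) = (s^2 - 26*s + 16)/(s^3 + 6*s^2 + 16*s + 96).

Factor the denominator: s^3 + 6*s^2 + 16*s + 96 = (s + 6)*(s^2 + 16).
Partial fraction decomposition gives [4/(s + 6)] + [-3*s/(s^2 + 16)] + [-8/(s^2 + 16)].
Invert each term: 4/(s + 6) ↔ 4e^(-6t); -3·s/(s^2 + 16) ↔ -3cos(4t); -2·4/(s^2 + 16) ↔ -2sin(4t).

f(t) = -2*sin(4*t) - 3*cos(4*t) + 4*exp(-6*t)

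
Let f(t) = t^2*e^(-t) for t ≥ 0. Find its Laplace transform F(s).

F(s) = 2/(s + 1)^3

L{e^(-t)} = 1/(s + 1).
Then apply L{t^2·g(t)} = (-1)^2 d^2/ds^2[G(s)] with G(s) = 1/(s + 1):
differentiating 2 times and applying the sign gives 2/(s + 1)^3.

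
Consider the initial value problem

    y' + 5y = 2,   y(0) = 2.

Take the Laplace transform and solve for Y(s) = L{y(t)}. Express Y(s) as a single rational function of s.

Y(s) = (2*s + 2)/(s^2 + 5*s)

Transform both sides with L{·}.
With L{y'} = sY - y(0) = sY - 2: the LHS transforms to (s + 5)Y - (2).
The right side is L{2} = 2/s.
So (s + 5)Y = 2/s + (2).
Divide through and combine into a single rational function.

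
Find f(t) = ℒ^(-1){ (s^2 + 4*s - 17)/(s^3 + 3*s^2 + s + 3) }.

f(t) = -5*sin(t) + 3*cos(t) - 2*exp(-3*t)

Factor the denominator: s^3 + 3*s^2 + s + 3 = (s + 3)*(s^2 + 1).
Partial fraction decomposition gives [-2/(s + 3)] + [3*s/(s^2 + 1)] + [-5/(s^2 + 1)].
Invert each term: -2/(s + 3) ↔ -2e^(-3t); 3·s/(s^2 + 1) ↔ 3cos(t); -5·1/(s^2 + 1) ↔ -5sin(t).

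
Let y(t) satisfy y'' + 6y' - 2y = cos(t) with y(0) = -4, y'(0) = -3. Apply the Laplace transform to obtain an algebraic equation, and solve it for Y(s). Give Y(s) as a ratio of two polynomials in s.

Take the Laplace transform of both sides.
The derivative rules (L{y''} = s^2 Y - s·y(0) - y'(0) and L{y'} = sY - y(0), with y(0) = -4, y'(0) = -3) turn the left side into (s^2 + 6*s - 2)Y - (-4*s - 27).
The right side is L{cos(t)} = s/(s^2 + 1).
So (s^2 + 6*s - 2)Y = s/(s^2 + 1) + (-4*s - 27).
Isolate Y and clear denominators.

Y(s) = (-4*s^3 - 27*s^2 - 3*s - 27)/(s^4 + 6*s^3 - s^2 + 6*s - 2)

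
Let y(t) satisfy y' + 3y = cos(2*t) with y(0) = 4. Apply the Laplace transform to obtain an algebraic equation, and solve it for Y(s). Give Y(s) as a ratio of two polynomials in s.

Transform both sides with L{·}.
The derivative rules (L{y'} = sY - y(0) = sY - 4) turn the left side into (s + 3)Y - (4).
The right side is L{cos(2*t)} = s/(s^2 + 4).
So (s + 3)Y = s/(s^2 + 4) + (4).
Solve for Y(s) and write it as one ratio of polynomials.

Y(s) = (4*s^2 + s + 16)/(s^3 + 3*s^2 + 4*s + 12)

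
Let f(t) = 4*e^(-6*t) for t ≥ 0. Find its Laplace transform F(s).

L{4} = 4/s.
By the first shifting theorem, multiplying by e^(-6t) replaces s with s + 6.

F(s) = 4/(s + 6)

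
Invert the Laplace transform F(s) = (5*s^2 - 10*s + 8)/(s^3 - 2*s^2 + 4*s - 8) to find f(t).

Factor the denominator: s^3 - 2*s^2 + 4*s - 8 = (s - 2)*(s^2 + 4).
Partial fraction decomposition gives [1/(s - 2)] + [4*s/(s^2 + 4)] + [-2/(s^2 + 4)].
Invert each term: 1/(s - 2) ↔ e^(2t); 4·s/(s^2 + 4) ↔ 4cos(2t); -1·2/(s^2 + 4) ↔ -sin(2t).

f(t) = exp(2*t) - sin(2*t) + 4*cos(2*t)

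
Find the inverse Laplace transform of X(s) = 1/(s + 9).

exp(-9*t)

Since L{e^(-9t)} = 1/(s + 9), the inverse is exp(-9*t).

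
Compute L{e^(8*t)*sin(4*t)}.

L{sin(4t)} = 4/(s^2 + 16).
By the first shifting theorem, multiplying by e^(8t) replaces s with s - 8.

4/((s - 8)^2 + 16)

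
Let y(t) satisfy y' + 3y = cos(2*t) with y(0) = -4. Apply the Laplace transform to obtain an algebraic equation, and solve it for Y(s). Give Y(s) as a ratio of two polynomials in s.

Laplace-transform each side.
The derivative rules (L{y'} = sY - y(0) = sY - (-4)) turn the left side into (s + 3)Y - (-4).
The right side is L{cos(2*t)} = s/(s^2 + 4).
So (s + 3)Y = s/(s^2 + 4) + (-4).
Isolate Y and clear denominators.

Y(s) = (-4*s^2 + s - 16)/(s^3 + 3*s^2 + 4*s + 12)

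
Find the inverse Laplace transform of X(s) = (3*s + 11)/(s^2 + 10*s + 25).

Factor the denominator: s^2 + 10*s + 25 = (s + 5)^2.
Partial fraction decomposition gives [3/(s + 5)] + [-4/(s + 5)^2].
Invert each term: 3/(s + 5) ↔ 3e^(-5t); -4/(s + 5)^2 ↔ -4t·e^(-5t).

-4*t*exp(-5*t) + 3*exp(-5*t)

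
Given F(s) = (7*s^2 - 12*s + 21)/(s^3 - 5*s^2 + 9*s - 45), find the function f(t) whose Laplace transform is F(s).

f(t) = 4*exp(5*t) + sin(3*t) + 3*cos(3*t)

Factor the denominator: s^3 - 5*s^2 + 9*s - 45 = (s - 5)*(s^2 + 9).
Partial fraction decomposition gives [4/(s - 5)] + [3*s/(s^2 + 9)] + [3/(s^2 + 9)].
Invert each term: 4/(s - 5) ↔ 4e^(5t); 3·s/(s^2 + 9) ↔ 3cos(3t); 1·3/(s^2 + 9) ↔ sin(3t).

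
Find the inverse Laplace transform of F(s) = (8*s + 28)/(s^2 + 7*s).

4 + 4*exp(-7*t)

Factor the denominator: s^2 + 7*s = s*(s + 7).
Partial fraction decomposition gives [4/s] + [4/(s + 7)].
Invert each term: 4/(s - 0) ↔ 4e^(0t); 4/(s + 7) ↔ 4e^(-7t).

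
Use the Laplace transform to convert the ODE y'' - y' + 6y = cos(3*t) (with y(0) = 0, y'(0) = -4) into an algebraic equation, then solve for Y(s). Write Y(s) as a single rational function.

Transform both sides with L{·}.
With L{y''} = s^2 Y - s·y(0) - y'(0) and L{y'} = sY - y(0), with y(0) = 0, y'(0) = -4: the LHS transforms to (s^2 - s + 6)Y - (-4).
The right side is L{cos(3*t)} = s/(s^2 + 9).
So (s^2 - s + 6)Y = s/(s^2 + 9) + (-4).
Solve for Y(s) and write it as one ratio of polynomials.

Y(s) = (-4*s^2 + s - 36)/(s^4 - s^3 + 15*s^2 - 9*s + 54)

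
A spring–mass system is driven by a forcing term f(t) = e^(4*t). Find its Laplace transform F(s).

F(s) = 1/(s - 4)

L{e^(4t)} = 1/(s - 4).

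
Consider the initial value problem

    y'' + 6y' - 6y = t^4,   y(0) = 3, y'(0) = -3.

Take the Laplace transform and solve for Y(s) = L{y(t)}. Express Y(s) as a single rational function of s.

Y(s) = (3*s^6 + 15*s^5 + 24)/(s^7 + 6*s^6 - 6*s^5)

Laplace-transform each side.
Using L{y''} = s^2 Y - s·y(0) - y'(0) and L{y'} = sY - y(0), with y(0) = 3, y'(0) = -3, the left side becomes (s^2 + 6*s - 6)Y - (3*s + 15).
The right side is L{t^4} = 24/s^5.
So (s^2 + 6*s - 6)Y = 24/s^5 + (3*s + 15).
Solve for Y(s) and write it as one ratio of polynomials.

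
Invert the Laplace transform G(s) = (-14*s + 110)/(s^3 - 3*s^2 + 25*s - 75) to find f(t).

f(t) = 2*exp(3*t) - 4*sin(5*t) - 2*cos(5*t)

Factor the denominator: s^3 - 3*s^2 + 25*s - 75 = (s - 3)*(s^2 + 25).
Partial fraction decomposition gives [2/(s - 3)] + [-2*s/(s^2 + 25)] + [-20/(s^2 + 25)].
Invert each term: 2/(s - 3) ↔ 2e^(3t); -2·s/(s^2 + 25) ↔ -2cos(5t); -4·5/(s^2 + 25) ↔ -4sin(5t).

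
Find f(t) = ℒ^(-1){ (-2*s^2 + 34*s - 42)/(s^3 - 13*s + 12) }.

Factor the denominator: s^3 - 13*s + 12 = (s - 3)*(s - 1)*(s + 4).
Partial fraction decomposition gives [1/(s - 1)] + [3/(s - 3)] + [-6/(s + 4)].
Invert each term: 1/(s - 1) ↔ e^(t); 3/(s - 3) ↔ 3e^(3t); -6/(s + 4) ↔ -6e^(-4t).

f(t) = 3*exp(3*t) + exp(t) - 6*exp(-4*t)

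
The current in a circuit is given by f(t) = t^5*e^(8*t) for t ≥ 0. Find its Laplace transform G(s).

L{t^5} = 5!/s^6 = 120/s^6.
By the first shifting theorem, multiplying by e^(8t) replaces s with s - 8.

G(s) = 120/(s - 8)^6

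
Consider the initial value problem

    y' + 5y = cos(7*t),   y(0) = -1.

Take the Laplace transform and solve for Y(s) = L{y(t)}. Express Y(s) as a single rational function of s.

Y(s) = (-s^2 + s - 49)/(s^3 + 5*s^2 + 49*s + 245)

Laplace-transform each side.
The derivative rules (L{y'} = sY - y(0) = sY - (-1)) turn the left side into (s + 5)Y - (-1).
The right side is L{cos(7*t)} = s/(s^2 + 49).
So (s + 5)Y = s/(s^2 + 49) + (-1).
Isolate Y and clear denominators.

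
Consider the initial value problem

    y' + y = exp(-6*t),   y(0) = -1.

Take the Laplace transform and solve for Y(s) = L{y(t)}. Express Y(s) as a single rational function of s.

Transform both sides with L{·}.
With L{y'} = sY - y(0) = sY - (-1): the LHS transforms to (s + 1)Y - (-1).
The right side is L{exp(-6*t)} = 1/(s + 6).
So (s + 1)Y = 1/(s + 6) + (-1).
Divide through and combine into a single rational function.

Y(s) = (-s - 5)/(s^2 + 7*s + 6)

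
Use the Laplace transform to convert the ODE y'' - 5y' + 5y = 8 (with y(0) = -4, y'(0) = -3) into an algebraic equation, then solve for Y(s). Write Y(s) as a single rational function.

Y(s) = (-4*s^2 + 17*s + 8)/(s^3 - 5*s^2 + 5*s)

Transform both sides with L{·}.
The derivative rules (L{y''} = s^2 Y - s·y(0) - y'(0) and L{y'} = sY - y(0), with y(0) = -4, y'(0) = -3) turn the left side into (s^2 - 5*s + 5)Y - (-4*s + 17).
The right side is L{8} = 8/s.
So (s^2 - 5*s + 5)Y = 8/s + (-4*s + 17).
Isolate Y and clear denominators.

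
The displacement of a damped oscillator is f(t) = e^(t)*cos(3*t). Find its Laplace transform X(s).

X(s) = (s - 1)/((s - 1)^2 + 9)

L{cos(3t)} = s/(s^2 + 9).
By the first shifting theorem, multiplying by e^(t) replaces s with s - 1.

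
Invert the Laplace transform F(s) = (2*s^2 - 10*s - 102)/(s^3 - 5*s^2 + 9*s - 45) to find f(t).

f(t) = -3*exp(5*t) + 5*sin(3*t) + 5*cos(3*t)

Factor the denominator: s^3 - 5*s^2 + 9*s - 45 = (s - 5)*(s^2 + 9).
Partial fraction decomposition gives [-3/(s - 5)] + [5*s/(s^2 + 9)] + [15/(s^2 + 9)].
Invert each term: -3/(s - 5) ↔ -3e^(5t); 5·s/(s^2 + 9) ↔ 5cos(3t); 5·3/(s^2 + 9) ↔ 5sin(3t).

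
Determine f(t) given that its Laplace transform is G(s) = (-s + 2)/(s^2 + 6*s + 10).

Complete the square in the denominator: s^2 + 6*s + 10 = (s + 3)^2 + 1^2.
Split the numerator to match: -s + 2 = -1·(s + 3) + 5·1.
Invert each term: -1·(s + 3)/((s + 3)^2 + 1) ↔ -e^(-3t)cos(t); 5·1/((s + 3)^2 + 1) ↔ 5e^(-3t)sin(t).

f(t) = 5*exp(-3*t)*sin(t) - exp(-3*t)*cos(t)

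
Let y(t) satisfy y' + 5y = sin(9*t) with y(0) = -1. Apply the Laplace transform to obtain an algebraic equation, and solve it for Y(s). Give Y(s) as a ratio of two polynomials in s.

Y(s) = (-s^2 - 72)/(s^3 + 5*s^2 + 81*s + 405)

Apply the Laplace transform to the equation.
Using L{y'} = sY - y(0) = sY - (-1), the left side becomes (s + 5)Y - (-1).
The right side is L{sin(9*t)} = 9/(s^2 + 81).
So (s + 5)Y = 9/(s^2 + 81) + (-1).
Solve for Y(s) and write it as one ratio of polynomials.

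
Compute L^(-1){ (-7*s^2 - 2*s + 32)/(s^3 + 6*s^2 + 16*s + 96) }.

Factor the denominator: s^3 + 6*s^2 + 16*s + 96 = (s + 6)*(s^2 + 16).
Partial fraction decomposition gives [-4/(s + 6)] + [-3*s/(s^2 + 16)] + [16/(s^2 + 16)].
Invert each term: -4/(s + 6) ↔ -4e^(-6t); -3·s/(s^2 + 16) ↔ -3cos(4t); 4·4/(s^2 + 16) ↔ 4sin(4t).

4*sin(4*t) - 3*cos(4*t) - 4*exp(-6*t)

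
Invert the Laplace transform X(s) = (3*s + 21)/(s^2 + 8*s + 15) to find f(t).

f(t) = 6*exp(-3*t) - 3*exp(-5*t)

Factor the denominator: s^2 + 8*s + 15 = (s + 3)*(s + 5).
Partial fraction decomposition gives [6/(s + 3)] + [-3/(s + 5)].
Invert each term: 6/(s + 3) ↔ 6e^(-3t); -3/(s + 5) ↔ -3e^(-5t).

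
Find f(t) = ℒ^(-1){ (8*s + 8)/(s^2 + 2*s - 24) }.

f(t) = 4*exp(4*t) + 4*exp(-6*t)

Factor the denominator: s^2 + 2*s - 24 = (s - 4)*(s + 6).
Partial fraction decomposition gives [4/(s - 4)] + [4/(s + 6)].
Invert each term: 4/(s - 4) ↔ 4e^(4t); 4/(s + 6) ↔ 4e^(-6t).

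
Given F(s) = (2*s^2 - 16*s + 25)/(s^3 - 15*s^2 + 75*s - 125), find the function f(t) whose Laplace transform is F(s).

f(t) = -5*t^2*exp(5*t)/2 + 4*t*exp(5*t) + 2*exp(5*t)

Factor the denominator: s^3 - 15*s^2 + 75*s - 125 = (s - 5)^3.
Partial fraction decomposition gives [2/(s - 5)] + [4/(s - 5)^2] + [-5/(s - 5)^3].
Invert each term: 2/(s - 5) ↔ 2e^(5t); 4/(s - 5)^2 ↔ 4t·e^(5t); -5/(s - 5)^3 ↔ (-5/2)t^2·e^(5t).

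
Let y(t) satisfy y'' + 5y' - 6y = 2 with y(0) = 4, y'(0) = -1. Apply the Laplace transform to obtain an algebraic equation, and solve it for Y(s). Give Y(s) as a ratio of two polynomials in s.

Laplace-transform each side.
The derivative rules (L{y''} = s^2 Y - s·y(0) - y'(0) and L{y'} = sY - y(0), with y(0) = 4, y'(0) = -1) turn the left side into (s^2 + 5*s - 6)Y - (4*s + 19).
The right side is L{2} = 2/s.
So (s^2 + 5*s - 6)Y = 2/s + (4*s + 19).
Isolate Y and clear denominators.

Y(s) = (4*s^2 + 19*s + 2)/(s^3 + 5*s^2 - 6*s)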